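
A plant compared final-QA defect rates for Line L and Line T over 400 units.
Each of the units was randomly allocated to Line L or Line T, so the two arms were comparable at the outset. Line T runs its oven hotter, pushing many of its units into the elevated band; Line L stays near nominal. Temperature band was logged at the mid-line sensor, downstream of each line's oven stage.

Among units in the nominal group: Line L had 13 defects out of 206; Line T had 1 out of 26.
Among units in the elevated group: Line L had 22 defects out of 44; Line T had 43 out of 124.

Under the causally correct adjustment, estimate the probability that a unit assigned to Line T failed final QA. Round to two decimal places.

0.29

In-process temperature band here is a post-treatment variable shaped by the line; conditioning on it would introduce bias rather than remove it. The overall comparison is the causal one.
So P(outcome | do(Line T)) is just the pooled rate for Line T: 44/150 = 0.293.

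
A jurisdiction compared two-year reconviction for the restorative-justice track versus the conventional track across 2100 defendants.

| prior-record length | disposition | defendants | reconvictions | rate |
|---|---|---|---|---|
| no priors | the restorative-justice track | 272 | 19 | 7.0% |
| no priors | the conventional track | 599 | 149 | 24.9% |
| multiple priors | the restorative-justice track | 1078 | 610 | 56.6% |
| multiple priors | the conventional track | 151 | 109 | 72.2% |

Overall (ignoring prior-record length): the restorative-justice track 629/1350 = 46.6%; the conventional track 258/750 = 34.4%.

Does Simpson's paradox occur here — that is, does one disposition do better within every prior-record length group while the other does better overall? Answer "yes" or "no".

Within each prior-record length level (no priors 7.0% vs 24.9%; multiple priors 56.6% vs 72.2%), the restorative-justice track has the lower rate every time. Pooled: 46.6% vs 34.4% — the conventional track has the lower rate overall. The two comparisons disagree.

yes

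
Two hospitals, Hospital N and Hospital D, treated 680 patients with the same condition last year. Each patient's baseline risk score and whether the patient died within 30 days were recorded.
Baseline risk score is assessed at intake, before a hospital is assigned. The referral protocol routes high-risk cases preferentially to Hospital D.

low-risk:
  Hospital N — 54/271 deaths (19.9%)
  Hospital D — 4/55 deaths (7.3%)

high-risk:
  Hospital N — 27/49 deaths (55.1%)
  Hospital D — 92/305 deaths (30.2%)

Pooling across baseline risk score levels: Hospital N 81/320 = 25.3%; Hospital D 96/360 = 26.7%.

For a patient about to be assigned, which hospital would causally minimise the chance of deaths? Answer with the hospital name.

Hospital D

The baseline risk score-specific comparison favours Hospital D throughout, but the pooled figures favour Hospital N. The question is whether to condition on baseline risk score.
Baseline risk score satisfies the back-door criterion: it is not a descendant of the hospital, and it blocks the spurious path from hospital to outcome. Adjusting for it (i.e., using the within-baseline risk score rates) gives the causal effect.
Within each level — low-risk: 19.9% vs 7.3%; high-risk: 55.1% vs 30.2% — Hospital D is lower every time.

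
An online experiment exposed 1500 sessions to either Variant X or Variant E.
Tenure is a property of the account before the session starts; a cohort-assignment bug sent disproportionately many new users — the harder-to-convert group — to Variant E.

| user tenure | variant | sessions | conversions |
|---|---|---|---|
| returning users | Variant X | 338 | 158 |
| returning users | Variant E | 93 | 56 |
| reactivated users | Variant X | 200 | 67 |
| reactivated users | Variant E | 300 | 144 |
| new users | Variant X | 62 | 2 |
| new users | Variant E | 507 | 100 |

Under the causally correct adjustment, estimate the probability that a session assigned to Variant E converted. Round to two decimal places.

Variant E is higher inside every user tenure stratum but Variant X is higher in aggregate. Whether to stratify depends on how user tenure relates to the variant.
Nothing the variant does changes user tenure; the imbalance is an allocation artefact. With user tenure also predicting the outcome, the pooled figure is confounded, and the within-stratum comparison is the causal one.
Standardising Variant E to the population user tenure mix: 0.287·56/93 + 0.333·144/300 + 0.379·100/507 = 0.408.

0.41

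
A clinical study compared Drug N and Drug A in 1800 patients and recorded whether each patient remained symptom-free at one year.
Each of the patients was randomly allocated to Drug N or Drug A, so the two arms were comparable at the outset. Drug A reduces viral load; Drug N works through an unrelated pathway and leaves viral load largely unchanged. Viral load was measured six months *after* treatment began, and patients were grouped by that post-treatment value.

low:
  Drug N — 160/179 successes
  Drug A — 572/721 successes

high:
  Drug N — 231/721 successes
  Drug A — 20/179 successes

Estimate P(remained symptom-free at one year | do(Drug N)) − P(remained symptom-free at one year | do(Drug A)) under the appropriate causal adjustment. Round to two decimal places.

-0.22

Viral load here is a post-treatment variable shaped by the drug; conditioning on it would introduce bias rather than remove it. The overall comparison is the causal one.
The causal difference is the pooled difference: 0.434 − 0.658 = -0.223.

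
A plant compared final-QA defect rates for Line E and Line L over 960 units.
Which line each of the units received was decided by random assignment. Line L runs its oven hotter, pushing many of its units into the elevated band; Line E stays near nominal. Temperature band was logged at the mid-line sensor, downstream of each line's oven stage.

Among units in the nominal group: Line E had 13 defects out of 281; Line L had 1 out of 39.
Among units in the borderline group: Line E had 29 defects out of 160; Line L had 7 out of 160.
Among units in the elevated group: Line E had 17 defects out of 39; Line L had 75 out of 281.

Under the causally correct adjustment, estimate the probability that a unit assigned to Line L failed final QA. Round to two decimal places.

The in-process temperature band-specific comparison favours Line L throughout, but the pooled figures favour Line E. The question is whether to condition on in-process temperature band.
In-process temperature band is downstream of the line. One should not condition on a consequence of treatment, so the overall rates are the right comparison.
So P(outcome | do(Line L)) is just the pooled rate for Line L: 83/480 = 0.173.

0.17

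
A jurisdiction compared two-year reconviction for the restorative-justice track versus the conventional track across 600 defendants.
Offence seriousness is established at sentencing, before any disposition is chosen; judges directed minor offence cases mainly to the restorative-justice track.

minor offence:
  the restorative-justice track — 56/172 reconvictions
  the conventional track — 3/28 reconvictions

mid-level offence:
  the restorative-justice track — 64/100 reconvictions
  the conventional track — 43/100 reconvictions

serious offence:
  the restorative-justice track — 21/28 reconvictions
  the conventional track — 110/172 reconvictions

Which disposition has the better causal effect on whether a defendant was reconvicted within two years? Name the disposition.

the conventional track

Offence seriousness satisfies the back-door criterion: it is not a descendant of the disposition, and it blocks the spurious path from disposition to outcome. Adjusting for it (i.e., using the within-offence seriousness rates) gives the causal effect.
Within each level — minor offence: 32.6% vs 10.7%; mid-level offence: 64.0% vs 43.0%; serious offence: 75.0% vs 64.0% — the conventional track is lower every time.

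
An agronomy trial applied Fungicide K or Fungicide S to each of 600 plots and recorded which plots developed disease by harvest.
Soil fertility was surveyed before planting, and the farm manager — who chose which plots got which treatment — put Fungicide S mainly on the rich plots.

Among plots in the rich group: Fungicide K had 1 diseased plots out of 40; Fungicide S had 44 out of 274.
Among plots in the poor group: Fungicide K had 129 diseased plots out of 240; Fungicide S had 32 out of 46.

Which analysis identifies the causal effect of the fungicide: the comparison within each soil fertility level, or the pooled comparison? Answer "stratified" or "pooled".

stratified

Here soil fertility is a common cause — it drives both which fungicide a case falls under and the outcome. The crude comparison mixes populations; the stratum-specific rates are the causally relevant ones.
Within each level — rich: 2.5% vs 16.1%; poor: 53.8% vs 69.6% — Fungicide K is lower every time.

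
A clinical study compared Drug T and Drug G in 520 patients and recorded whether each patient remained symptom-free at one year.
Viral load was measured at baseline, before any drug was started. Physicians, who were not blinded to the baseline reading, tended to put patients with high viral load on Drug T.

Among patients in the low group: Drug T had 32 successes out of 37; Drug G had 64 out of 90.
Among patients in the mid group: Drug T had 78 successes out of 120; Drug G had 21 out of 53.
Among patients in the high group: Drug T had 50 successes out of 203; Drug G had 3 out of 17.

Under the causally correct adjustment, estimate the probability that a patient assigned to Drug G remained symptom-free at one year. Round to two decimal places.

0.38

Viral load differs across drugs for reasons unrelated to any effect of the drug itself, and it separately predicts the outcome — a classic confounder. We must compare within viral load levels.
Standardising Drug G to the population viral load mix: 0.244·64/90 + 0.333·21/53 + 0.423·3/17 = 0.380.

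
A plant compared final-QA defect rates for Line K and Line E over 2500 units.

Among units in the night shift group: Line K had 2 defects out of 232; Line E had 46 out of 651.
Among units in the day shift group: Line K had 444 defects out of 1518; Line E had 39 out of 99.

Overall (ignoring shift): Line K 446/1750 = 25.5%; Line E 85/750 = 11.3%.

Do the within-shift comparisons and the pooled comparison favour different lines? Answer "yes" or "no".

Within each shift level (night shift 0.9% vs 7.1%; day shift 29.2% vs 39.4%), Line K has the lower rate every time. Pooled: 25.5% vs 11.3% — Line E has the lower rate overall. The two comparisons disagree.

yes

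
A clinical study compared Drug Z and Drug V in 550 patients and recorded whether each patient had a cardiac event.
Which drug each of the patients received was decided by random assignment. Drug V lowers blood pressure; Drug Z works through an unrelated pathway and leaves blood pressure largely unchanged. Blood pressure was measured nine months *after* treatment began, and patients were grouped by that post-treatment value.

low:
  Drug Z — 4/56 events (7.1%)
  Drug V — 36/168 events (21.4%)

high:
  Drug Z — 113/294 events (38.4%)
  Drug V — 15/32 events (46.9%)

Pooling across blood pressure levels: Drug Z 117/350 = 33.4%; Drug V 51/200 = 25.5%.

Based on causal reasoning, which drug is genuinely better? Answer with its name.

Drug V

Drug Z is lower inside every blood pressure stratum but Drug V is lower in aggregate. Whether to stratify depends on how blood pressure relates to the drug.
Stratifying would compare drugs among patients the drugs themselves sorted into blood pressure groups — a form of selection on an intermediate. The unconditioned pooled rates give the total causal effect.
Pooled: Drug Z 33.4% vs Drug V 25.5%; Drug V is lower overall.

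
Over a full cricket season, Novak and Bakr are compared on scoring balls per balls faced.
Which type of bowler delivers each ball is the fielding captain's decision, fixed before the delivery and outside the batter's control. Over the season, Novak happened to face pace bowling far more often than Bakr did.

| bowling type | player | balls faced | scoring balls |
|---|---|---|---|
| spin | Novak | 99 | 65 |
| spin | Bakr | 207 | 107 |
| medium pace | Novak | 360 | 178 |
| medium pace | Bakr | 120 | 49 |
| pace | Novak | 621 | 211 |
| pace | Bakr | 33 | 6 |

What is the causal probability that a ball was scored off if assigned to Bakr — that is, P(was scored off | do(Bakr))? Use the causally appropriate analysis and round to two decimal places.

The stratified and pooled comparisons disagree (Novak wins within each bowling type; Bakr wins overall), so the answer turns on the causal role of bowling type.
The imbalance in bowling type arose from how balls faced were allocated, not from anything the player did; and bowling type independently affects the outcome. The pooled gap is confounded — condition on bowling type.
Standardising Bakr to the population bowling type mix: 0.212·107/207 + 0.333·49/120 + 0.454·6/33 = 0.329.

0.33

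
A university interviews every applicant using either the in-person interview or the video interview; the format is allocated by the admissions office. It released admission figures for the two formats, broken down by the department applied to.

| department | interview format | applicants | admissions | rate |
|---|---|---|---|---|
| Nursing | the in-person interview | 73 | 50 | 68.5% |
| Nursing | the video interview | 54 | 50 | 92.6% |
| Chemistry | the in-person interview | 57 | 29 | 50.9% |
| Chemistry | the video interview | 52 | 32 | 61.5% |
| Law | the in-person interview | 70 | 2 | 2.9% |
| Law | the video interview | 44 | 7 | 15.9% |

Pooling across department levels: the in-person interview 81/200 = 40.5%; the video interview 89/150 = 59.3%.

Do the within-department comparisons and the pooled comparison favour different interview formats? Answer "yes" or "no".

Within each department level (Nursing 68.5% vs 92.6%; Chemistry 50.9% vs 61.5%; Law 2.9% vs 15.9%), the video interview has the higher rate every time. Pooled: 40.5% vs 59.3% — the video interview has the higher rate overall. They agree.

no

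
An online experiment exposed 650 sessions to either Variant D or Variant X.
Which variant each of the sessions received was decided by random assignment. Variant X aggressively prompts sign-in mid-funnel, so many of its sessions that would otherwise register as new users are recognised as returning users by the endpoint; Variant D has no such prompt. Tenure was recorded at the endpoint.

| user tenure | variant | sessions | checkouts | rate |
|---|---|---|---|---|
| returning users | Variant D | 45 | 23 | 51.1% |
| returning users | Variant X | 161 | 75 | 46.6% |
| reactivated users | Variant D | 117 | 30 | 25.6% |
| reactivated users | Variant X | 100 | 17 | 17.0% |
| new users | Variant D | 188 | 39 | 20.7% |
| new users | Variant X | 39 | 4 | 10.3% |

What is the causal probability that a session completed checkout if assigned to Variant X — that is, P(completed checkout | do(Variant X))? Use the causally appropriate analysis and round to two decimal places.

0.32

Within every user tenure level Variant D has the higher rate, yet pooled Variant X does — Simpson's reversal.
The distribution of user tenure is itself part of what the variant does — it is an intermediate outcome. Holding it fixed would remove that part of the effect; the total effect is the pooled difference.
So P(outcome | do(Variant X)) is just the pooled rate for Variant X: 96/300 = 0.320.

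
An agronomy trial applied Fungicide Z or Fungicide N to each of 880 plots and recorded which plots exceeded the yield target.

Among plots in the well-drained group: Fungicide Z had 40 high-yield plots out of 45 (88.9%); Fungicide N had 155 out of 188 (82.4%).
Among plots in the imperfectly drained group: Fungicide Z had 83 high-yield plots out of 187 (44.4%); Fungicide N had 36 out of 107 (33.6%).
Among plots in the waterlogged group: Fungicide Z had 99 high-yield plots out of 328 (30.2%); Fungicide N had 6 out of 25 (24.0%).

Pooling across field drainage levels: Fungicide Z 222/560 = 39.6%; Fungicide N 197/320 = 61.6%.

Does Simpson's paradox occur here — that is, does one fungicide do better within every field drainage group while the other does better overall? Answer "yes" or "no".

Within each field drainage level (well-drained 88.9% vs 82.4%; imperfectly drained 44.4% vs 33.6%; waterlogged 30.2% vs 24.0%), Fungicide Z has the higher rate every time. Pooled: 39.6% vs 61.6% — Fungicide N has the higher rate overall. The two comparisons disagree.

yes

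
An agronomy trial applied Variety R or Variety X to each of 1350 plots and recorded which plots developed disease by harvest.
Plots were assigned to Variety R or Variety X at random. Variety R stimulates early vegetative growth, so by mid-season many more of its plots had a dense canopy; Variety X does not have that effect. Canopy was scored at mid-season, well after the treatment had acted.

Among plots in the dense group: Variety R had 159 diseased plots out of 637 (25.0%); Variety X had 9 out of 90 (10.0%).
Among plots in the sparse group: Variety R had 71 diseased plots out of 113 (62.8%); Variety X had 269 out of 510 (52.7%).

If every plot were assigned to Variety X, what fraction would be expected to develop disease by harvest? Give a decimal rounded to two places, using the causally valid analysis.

The stratified and pooled comparisons disagree (Variety X wins within each mid-season canopy; Variety R wins overall), so the answer turns on the causal role of mid-season canopy.
Because the variety influences mid-season canopy, mid-season canopy is a post-treatment mediator, not a confounder. Stratifying on it would bias the estimate; the causal effect is the crude pooled difference.
So P(outcome | do(Variety X)) is just the pooled rate for Variety X: 278/600 = 0.463.

0.46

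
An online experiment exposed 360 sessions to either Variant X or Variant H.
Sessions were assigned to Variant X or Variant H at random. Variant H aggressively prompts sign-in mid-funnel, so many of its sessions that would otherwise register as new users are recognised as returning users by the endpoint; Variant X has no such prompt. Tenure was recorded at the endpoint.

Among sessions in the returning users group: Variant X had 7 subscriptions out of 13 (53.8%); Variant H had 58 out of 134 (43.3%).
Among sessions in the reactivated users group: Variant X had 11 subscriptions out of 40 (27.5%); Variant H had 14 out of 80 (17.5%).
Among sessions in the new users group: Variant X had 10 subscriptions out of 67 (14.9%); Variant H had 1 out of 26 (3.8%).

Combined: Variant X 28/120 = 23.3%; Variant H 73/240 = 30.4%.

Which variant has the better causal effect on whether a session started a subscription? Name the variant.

User tenure here is a post-treatment variable shaped by the variant; conditioning on it would introduce bias rather than remove it. The overall comparison is the causal one.
Pooled: Variant X 23.3% vs Variant H 30.4%; Variant H is higher overall.

Variant H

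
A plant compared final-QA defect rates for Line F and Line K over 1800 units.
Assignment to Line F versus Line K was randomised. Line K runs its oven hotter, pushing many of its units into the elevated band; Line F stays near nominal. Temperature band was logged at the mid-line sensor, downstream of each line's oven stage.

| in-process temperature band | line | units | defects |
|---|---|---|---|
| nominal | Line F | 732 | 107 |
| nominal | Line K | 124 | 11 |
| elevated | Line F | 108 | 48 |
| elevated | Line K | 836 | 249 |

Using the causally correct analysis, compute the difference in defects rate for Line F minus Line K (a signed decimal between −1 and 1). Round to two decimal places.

-0.09

In-process temperature band lies on the pathway line → in-process temperature band → outcome, so adjusting for it blocks the indirect effect. For the total causal effect of line, use the unadjusted pooled rates.
The causal difference is the pooled difference: 0.185 − 0.271 = -0.086.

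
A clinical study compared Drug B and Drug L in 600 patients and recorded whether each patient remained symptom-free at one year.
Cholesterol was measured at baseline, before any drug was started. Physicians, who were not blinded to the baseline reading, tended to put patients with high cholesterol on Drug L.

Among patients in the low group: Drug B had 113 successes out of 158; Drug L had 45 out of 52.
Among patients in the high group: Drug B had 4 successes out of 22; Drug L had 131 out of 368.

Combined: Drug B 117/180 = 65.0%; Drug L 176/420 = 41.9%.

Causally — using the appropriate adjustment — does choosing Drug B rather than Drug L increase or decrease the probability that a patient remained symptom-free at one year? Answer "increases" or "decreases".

decreases

Within every cholesterol level Drug L has the higher rate, yet pooled Drug B does — Simpson's reversal.
The imbalance in cholesterol arose from how patients were allocated, not from anything the drug did; and cholesterol independently affects the outcome. The pooled gap is confounded — condition on cholesterol.
Within each level — low: 71.5% vs 86.5%; high: 18.2% vs 35.6% — Drug L is higher every time.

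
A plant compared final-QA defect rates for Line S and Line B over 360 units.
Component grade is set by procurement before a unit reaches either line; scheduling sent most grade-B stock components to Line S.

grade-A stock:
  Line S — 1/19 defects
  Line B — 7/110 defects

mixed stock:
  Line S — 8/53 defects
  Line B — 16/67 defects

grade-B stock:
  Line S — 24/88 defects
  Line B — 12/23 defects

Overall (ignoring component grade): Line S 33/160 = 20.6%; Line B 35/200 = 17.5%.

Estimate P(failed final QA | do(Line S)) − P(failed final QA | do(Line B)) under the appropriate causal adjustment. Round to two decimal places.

-0.11

Line S is lower inside every component grade stratum but Line B is lower in aggregate. Whether to stratify depends on how component grade relates to the line.
Component grade is set before the line has any effect — it is not caused by the line — and it independently drives the outcome. That makes it a confounder, so the causal comparison is within component grade levels.
Adjusting over the population distribution of component grade: 0.358·(0.053−0.064) + 0.333·(0.151−0.239) + 0.308·(0.273−0.522) = -0.110.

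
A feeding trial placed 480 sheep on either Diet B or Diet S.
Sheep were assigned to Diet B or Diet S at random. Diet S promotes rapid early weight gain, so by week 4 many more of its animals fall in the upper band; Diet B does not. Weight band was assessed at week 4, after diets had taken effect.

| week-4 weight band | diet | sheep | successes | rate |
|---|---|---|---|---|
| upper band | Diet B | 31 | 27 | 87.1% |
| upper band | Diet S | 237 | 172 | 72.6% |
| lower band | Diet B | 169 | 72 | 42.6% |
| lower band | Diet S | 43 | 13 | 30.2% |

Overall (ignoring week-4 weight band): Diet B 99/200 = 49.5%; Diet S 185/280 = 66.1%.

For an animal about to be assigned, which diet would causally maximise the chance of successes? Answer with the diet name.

Diet B is higher inside every week-4 weight band stratum but Diet S is higher in aggregate. Whether to stratify depends on how week-4 weight band relates to the diet.
Because the diet influences week-4 weight band, week-4 weight band is a post-treatment mediator, not a confounder. Stratifying on it would bias the estimate; the causal effect is the crude pooled difference.
Pooled: Diet B 49.5% vs Diet S 66.1%; Diet S is higher overall.

Diet S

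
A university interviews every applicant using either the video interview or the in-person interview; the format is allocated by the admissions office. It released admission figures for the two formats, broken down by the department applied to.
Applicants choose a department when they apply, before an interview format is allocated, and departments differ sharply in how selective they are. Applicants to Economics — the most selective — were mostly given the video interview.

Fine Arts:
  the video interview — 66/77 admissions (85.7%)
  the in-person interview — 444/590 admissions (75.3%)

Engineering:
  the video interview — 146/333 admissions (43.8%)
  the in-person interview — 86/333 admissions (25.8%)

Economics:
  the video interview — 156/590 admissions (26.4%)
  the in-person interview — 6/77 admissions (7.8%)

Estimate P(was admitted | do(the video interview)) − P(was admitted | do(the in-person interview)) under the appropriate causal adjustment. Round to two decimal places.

+0.16

Department is set before the interview format has any effect — it is not caused by the interview format — and it independently drives the outcome. That makes it a confounder, so the causal comparison is within department levels.
Adjusting over the population distribution of department: 0.334·(0.857−0.753) + 0.333·(0.438−0.258) + 0.334·(0.264−0.078) = +0.157.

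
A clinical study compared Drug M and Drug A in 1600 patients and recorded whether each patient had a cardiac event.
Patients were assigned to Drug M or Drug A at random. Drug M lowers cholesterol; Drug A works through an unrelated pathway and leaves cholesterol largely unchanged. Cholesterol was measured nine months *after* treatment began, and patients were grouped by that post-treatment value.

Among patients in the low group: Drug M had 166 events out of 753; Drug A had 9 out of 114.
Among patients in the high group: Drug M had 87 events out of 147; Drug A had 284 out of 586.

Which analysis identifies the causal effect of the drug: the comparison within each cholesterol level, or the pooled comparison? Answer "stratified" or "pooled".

pooled

Because the drug influences cholesterol, cholesterol is a post-treatment mediator, not a confounder. Stratifying on it would bias the estimate; the causal effect is the crude pooled difference.
Pooled: Drug M 28.1% vs Drug A 41.9%; Drug M is lower overall.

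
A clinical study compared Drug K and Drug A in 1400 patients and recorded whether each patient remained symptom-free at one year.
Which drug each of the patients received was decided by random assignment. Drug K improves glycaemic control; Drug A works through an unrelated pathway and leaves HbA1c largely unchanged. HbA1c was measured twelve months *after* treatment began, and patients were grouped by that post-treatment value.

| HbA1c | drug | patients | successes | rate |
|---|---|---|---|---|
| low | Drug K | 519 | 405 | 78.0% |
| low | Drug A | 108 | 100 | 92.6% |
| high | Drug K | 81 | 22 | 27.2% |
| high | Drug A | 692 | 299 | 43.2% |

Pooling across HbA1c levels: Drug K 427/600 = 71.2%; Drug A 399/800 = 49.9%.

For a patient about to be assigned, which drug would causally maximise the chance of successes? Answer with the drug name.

Drug K

Drug A is higher inside every HbA1c stratum but Drug K is higher in aggregate. Whether to stratify depends on how HbA1c relates to the drug.
HbA1c is recorded after the drug and is itself shifted by it — it sits on the causal path from drug to outcome. Conditioning on a mediator would strip out part of the effect we want; the pooled comparison gives the total causal effect.
Pooled: Drug K 71.2% vs Drug A 49.9%; Drug K is higher overall.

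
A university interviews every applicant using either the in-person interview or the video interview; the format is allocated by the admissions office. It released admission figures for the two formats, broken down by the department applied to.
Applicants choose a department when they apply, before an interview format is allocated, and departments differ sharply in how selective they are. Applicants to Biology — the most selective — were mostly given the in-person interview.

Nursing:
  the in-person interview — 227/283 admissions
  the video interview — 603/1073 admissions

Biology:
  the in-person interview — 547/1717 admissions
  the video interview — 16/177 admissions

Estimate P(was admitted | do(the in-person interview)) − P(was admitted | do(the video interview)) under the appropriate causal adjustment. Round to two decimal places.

Department is set before the interview format has any effect — it is not caused by the interview format — and it independently drives the outcome. That makes it a confounder, so the causal comparison is within department levels.
Adjusting over the population distribution of department: 0.417·(0.802−0.562) + 0.583·(0.319−0.090) = +0.233.

+0.23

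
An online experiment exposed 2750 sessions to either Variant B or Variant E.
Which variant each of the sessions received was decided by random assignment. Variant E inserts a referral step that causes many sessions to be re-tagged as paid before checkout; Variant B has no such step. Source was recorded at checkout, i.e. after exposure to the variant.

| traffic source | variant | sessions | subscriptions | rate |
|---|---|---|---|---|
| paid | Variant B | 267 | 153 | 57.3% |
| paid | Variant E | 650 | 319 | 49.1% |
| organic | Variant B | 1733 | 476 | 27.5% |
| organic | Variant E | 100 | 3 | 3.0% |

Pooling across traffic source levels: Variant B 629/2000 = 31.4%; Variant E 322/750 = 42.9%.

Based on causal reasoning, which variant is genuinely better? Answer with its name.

Variant E

The distribution of traffic source is itself part of what the variant does — it is an intermediate outcome. Holding it fixed would remove that part of the effect; the total effect is the pooled difference.
Pooled: Variant B 31.4% vs Variant E 42.9%; Variant E is higher overall.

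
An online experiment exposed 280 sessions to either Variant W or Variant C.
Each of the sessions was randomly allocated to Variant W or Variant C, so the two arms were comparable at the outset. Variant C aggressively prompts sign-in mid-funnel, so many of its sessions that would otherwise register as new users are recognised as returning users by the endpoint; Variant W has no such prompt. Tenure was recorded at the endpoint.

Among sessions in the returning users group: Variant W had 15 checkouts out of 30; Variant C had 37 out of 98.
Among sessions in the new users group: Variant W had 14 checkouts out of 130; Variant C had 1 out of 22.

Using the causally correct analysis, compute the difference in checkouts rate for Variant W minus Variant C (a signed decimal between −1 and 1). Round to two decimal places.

Within every user tenure level Variant W has the higher rate, yet pooled Variant C does — Simpson's reversal.
User tenure here is a post-treatment variable shaped by the variant; conditioning on it would introduce bias rather than remove it. The overall comparison is the causal one.
The causal difference is the pooled difference: 0.181 − 0.317 = -0.135.

-0.14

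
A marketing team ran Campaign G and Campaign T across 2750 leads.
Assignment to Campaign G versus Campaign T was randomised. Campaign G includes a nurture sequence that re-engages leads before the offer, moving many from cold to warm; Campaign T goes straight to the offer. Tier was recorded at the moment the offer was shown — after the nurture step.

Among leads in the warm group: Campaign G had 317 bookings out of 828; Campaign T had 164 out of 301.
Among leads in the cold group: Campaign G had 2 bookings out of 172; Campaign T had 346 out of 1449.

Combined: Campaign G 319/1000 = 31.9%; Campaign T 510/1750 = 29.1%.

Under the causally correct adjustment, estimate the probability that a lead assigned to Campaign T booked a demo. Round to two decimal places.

0.29

Stratifying would compare campaigns among leads the campaigns themselves sorted into engagement tier groups — a form of selection on an intermediate. The unconditioned pooled rates give the total causal effect.
So P(outcome | do(Campaign T)) is just the pooled rate for Campaign T: 510/1750 = 0.291.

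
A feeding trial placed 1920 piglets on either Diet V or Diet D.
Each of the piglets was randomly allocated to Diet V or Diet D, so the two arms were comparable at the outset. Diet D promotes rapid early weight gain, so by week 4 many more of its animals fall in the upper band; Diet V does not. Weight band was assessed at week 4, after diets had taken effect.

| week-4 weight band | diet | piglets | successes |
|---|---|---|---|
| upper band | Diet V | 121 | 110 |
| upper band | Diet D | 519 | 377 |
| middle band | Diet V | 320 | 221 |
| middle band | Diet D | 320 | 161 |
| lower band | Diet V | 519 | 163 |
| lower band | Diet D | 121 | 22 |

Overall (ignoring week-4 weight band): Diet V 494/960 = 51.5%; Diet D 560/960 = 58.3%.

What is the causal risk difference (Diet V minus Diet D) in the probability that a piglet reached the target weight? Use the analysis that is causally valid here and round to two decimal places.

Week-4 weight band lies on the pathway diet → week-4 weight band → outcome, so adjusting for it blocks the indirect effect. For the total causal effect of diet, use the unadjusted pooled rates.
The causal difference is the pooled difference: 0.515 − 0.583 = -0.069.

-0.07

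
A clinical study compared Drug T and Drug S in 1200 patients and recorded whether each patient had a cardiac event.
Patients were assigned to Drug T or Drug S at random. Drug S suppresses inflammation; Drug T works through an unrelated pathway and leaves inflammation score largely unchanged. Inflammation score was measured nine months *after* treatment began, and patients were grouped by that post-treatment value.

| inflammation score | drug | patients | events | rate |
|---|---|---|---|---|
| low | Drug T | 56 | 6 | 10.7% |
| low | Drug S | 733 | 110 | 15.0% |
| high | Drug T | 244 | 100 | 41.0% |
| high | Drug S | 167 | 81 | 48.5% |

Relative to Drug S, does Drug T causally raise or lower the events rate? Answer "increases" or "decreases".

increases

Drug T is lower inside every inflammation score stratum but Drug S is lower in aggregate. Whether to stratify depends on how inflammation score relates to the drug.
Inflammation score is recorded after the drug and is itself shifted by it — it sits on the causal path from drug to outcome. Conditioning on a mediator would strip out part of the effect we want; the pooled comparison gives the total causal effect.
Pooled: Drug T 35.3% vs Drug S 21.2%; Drug S is lower overall.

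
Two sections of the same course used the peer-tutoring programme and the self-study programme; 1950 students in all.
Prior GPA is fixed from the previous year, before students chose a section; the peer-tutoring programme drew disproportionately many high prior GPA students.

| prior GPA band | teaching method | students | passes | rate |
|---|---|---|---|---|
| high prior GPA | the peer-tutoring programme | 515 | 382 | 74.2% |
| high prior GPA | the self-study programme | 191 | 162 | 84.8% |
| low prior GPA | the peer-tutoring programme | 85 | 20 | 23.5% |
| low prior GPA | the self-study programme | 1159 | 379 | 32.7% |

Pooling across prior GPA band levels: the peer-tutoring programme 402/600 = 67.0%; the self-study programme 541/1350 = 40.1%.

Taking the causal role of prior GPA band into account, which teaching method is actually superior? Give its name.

The stratified and pooled comparisons disagree (the self-study programme wins within each prior GPA band; the peer-tutoring programme wins overall), so the answer turns on the causal role of prior GPA band.
Since prior GPA band is a pre-existing factor (not a product of the teaching method) and it affects the outcome on its own, it is a confounder. The stratified rates, not the pooled rate, identify the causal effect.
Within each level — high prior GPA: 74.2% vs 84.8%; low prior GPA: 23.5% vs 32.7% — the self-study programme is higher every time.

the self-study programme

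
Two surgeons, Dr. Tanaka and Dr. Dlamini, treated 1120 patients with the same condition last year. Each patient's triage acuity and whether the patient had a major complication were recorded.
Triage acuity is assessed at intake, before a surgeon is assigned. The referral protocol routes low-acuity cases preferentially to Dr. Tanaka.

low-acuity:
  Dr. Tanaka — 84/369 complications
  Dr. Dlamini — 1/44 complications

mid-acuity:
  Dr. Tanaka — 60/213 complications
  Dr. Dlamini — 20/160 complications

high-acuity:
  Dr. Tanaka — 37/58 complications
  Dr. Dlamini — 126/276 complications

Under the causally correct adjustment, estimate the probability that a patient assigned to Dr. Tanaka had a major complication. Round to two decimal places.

The stratified and pooled comparisons disagree (Dr. Dlamini wins within each triage acuity; Dr. Tanaka wins overall), so the answer turns on the causal role of triage acuity.
Here triage acuity is a common cause — it drives both which surgeon a case falls under and the outcome. The crude comparison mixes populations; the stratum-specific rates are the causally relevant ones.
Standardising Dr. Tanaka to the population triage acuity mix: 0.369·84/369 + 0.333·60/213 + 0.298·37/58 = 0.368.

0.37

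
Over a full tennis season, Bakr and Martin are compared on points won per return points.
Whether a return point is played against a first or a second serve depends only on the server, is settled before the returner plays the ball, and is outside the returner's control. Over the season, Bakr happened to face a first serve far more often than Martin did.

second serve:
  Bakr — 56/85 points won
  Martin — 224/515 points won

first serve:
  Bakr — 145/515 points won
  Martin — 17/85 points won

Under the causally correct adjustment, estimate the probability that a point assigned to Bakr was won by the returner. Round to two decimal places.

The serve type-specific comparison favours Bakr throughout, but the pooled figures favour Martin. The question is whether to condition on serve type.
Here serve type is a common cause — it drives both which player a case falls under and the outcome. The crude comparison mixes populations; the stratum-specific rates are the causally relevant ones.
Standardising Bakr to the population serve type mix: 0.500·56/85 + 0.500·145/515 = 0.470.

0.47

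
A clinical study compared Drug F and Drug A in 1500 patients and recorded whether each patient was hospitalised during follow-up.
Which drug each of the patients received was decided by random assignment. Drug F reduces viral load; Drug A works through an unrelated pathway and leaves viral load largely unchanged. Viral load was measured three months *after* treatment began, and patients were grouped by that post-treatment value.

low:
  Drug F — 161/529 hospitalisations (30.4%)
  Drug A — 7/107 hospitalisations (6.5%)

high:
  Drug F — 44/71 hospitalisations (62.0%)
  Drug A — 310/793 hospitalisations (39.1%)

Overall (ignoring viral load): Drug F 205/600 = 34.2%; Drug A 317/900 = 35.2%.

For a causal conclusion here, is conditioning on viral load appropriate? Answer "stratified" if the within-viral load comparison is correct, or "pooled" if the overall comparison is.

The viral load-specific comparison favours Drug A throughout, but the pooled figures favour Drug F. The question is whether to condition on viral load.
Because the drug influences viral load, viral load is a post-treatment mediator, not a confounder. Stratifying on it would bias the estimate; the causal effect is the crude pooled difference.
Pooled: Drug F 34.2% vs Drug A 35.2%; Drug F is lower overall.

pooled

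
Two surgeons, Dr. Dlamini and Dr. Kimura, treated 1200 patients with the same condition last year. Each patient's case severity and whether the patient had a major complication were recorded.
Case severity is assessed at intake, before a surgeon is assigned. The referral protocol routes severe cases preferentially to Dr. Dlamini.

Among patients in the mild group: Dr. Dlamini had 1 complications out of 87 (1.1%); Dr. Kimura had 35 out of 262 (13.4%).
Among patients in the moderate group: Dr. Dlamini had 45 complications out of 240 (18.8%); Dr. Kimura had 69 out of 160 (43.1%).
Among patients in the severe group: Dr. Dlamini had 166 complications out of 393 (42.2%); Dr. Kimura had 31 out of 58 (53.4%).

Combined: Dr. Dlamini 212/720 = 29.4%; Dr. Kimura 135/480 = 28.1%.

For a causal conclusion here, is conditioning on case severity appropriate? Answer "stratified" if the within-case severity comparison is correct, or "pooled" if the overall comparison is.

Case severity differs across surgeons for reasons unrelated to any effect of the surgeon itself, and it separately predicts the outcome — a classic confounder. We must compare within case severity levels.
Within each level — mild: 1.1% vs 13.4%; moderate: 18.8% vs 43.1%; severe: 42.2% vs 53.4% — Dr. Dlamini is lower every time.

stratified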